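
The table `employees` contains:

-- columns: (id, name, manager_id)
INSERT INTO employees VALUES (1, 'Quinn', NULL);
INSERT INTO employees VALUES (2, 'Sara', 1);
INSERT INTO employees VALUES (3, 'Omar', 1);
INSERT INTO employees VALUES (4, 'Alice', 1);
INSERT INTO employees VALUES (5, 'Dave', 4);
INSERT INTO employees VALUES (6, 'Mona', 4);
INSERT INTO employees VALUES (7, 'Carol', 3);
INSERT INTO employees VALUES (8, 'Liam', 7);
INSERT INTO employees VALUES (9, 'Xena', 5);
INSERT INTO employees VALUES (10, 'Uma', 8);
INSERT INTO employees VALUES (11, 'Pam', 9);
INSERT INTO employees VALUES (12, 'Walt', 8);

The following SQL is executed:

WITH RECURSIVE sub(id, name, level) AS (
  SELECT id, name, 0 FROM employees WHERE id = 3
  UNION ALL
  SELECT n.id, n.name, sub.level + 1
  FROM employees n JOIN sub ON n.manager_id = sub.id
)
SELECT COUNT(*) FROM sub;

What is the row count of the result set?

5

Base: id=3 (Omar) at level 0.
Iteration 1: rows with manager_id in {3} -> Carol (id 7, level 1).
Iteration 2: rows with manager_id in {7} -> Liam (id 8, level 2).
Iteration 3: rows with manager_id in {8} -> Uma (id 10, level 3), Walt (id 12, level 3).
Iteration 4: no rows with manager_id in {10,12}; recursion stops.
Total rows emitted: 5.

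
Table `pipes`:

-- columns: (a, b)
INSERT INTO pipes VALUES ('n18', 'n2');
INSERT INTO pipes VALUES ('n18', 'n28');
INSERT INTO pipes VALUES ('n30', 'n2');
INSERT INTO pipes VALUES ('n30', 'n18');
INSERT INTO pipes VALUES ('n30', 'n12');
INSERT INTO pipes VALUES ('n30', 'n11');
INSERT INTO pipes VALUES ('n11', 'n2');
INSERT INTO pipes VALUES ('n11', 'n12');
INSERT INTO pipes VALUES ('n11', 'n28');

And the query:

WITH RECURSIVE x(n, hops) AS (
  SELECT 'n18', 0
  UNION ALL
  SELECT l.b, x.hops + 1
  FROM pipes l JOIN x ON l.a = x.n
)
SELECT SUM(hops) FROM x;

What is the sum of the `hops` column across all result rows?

Base: (n18, hops=0).
Iteration 1: edges from {n18} -> (n2, hops=1), (n28, hops=1).
Iteration 2: no outgoing edges from {n2,n28}; recursion stops.
SUM(hops) = 0 + 1 + 1 = 2.

2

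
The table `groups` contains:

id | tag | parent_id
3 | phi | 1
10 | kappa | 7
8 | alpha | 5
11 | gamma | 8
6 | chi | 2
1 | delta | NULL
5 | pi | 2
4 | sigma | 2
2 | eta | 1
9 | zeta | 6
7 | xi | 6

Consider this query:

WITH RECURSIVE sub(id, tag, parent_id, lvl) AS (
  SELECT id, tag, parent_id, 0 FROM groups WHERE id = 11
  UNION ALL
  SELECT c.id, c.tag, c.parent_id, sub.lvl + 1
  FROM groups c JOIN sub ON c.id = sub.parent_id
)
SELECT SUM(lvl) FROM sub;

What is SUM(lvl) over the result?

10

Base: id=11 (gamma), parent_id=8, lvl 0.
Iteration 1: join on id=8 -> alpha (id 8, parent_id=5, lvl 1).
Iteration 2: join on id=5 -> pi (id 5, parent_id=2, lvl 2).
Iteration 3: join on id=2 -> eta (id 2, parent_id=1, lvl 3).
Iteration 4: join on id=1 -> delta (id 1, parent_id=NULL, lvl 4).
Iteration 5: parent_id is NULL; no match; recursion stops.
SUM(lvl) = 0 + 1 + 2 + 3 + 4 = 10.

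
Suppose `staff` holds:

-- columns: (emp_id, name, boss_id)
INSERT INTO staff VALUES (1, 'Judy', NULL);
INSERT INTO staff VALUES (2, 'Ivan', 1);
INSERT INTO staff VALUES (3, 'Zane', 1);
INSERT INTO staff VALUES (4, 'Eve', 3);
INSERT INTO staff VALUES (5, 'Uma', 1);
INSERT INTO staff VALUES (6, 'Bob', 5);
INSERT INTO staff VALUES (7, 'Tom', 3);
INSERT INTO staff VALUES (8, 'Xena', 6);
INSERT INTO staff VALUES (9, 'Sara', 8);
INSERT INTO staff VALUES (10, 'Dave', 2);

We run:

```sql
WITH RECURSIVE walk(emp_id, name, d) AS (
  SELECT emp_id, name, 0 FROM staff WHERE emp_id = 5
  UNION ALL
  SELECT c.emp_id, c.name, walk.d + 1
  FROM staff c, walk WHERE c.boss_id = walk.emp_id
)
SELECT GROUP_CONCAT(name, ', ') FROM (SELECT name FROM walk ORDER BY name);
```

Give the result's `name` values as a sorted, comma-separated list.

Base: emp_id=5 (Uma) at d 0.
Iteration 1: rows with boss_id in {5} -> Bob (id 6, d 1).
Iteration 2: rows with boss_id in {6} -> Xena (id 8, d 2).
Iteration 3: rows with boss_id in {8} -> Sara (id 9, d 3).
Iteration 4: no rows with boss_id in {9}; recursion stops.

Bob, Sara, Uma, Xena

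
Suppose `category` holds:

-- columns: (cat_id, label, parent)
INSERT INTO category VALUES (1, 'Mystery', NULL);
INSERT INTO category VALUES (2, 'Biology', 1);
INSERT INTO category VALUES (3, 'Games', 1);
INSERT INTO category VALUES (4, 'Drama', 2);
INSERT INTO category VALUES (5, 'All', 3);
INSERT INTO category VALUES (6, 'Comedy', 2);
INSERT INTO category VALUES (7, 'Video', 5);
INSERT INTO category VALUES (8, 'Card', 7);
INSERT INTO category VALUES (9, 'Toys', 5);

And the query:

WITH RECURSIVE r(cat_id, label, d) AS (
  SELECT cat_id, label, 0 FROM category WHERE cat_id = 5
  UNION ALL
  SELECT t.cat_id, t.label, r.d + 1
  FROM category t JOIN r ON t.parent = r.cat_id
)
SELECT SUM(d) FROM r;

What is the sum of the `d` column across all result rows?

4

Base: cat_id=5 (All) at d 0.
Iteration 1: rows with parent in {5} -> Video (id 7, d 1), Toys (id 9, d 1).
Iteration 2: rows with parent in {7,9} -> Card (id 8, d 2).
Iteration 3: no rows with parent in {8}; recursion stops.
SUM(d) = 0 + 1 + 1 + 2 = 4.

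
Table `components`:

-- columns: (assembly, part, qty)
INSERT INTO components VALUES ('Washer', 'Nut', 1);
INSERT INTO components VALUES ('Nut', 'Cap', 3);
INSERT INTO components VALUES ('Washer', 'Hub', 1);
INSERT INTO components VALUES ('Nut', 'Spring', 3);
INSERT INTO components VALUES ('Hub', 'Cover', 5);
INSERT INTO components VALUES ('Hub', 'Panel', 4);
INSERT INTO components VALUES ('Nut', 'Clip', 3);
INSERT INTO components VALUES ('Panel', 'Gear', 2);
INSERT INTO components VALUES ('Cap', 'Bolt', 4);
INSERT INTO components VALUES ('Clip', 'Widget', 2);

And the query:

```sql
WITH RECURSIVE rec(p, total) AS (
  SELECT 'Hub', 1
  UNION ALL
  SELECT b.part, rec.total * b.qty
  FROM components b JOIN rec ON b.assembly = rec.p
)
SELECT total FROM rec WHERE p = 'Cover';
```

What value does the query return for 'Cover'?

5

Base: (Hub, total=1).
Iteration 1: components of {Hub} -> Cover = 1*5 = 5, Panel = 1*4 = 4.
Iteration 2: components of {Cover,Panel} -> Gear = 4*2 = 8.
Iteration 3: no further components; recursion stops.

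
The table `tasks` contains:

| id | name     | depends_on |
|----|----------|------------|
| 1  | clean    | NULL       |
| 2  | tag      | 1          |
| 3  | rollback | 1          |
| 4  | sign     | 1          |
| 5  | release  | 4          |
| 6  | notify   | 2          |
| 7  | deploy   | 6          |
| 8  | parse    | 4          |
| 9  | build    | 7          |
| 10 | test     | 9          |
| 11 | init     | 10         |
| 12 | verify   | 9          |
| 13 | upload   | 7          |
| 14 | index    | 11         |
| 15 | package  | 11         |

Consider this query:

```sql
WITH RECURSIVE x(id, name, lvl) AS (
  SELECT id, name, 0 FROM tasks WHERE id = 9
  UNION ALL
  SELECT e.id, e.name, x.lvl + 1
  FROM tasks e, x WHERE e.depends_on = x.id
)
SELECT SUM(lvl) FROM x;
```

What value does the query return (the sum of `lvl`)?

10

Base: id=9 (build) at lvl 0.
Iteration 1: rows with depends_on in {9} -> test (id 10, lvl 1), verify (id 12, lvl 1).
Iteration 2: rows with depends_on in {10,12} -> init (id 11, lvl 2).
Iteration 3: rows with depends_on in {11} -> index (id 14, lvl 3), package (id 15, lvl 3).
Iteration 4: no rows with depends_on in {14,15}; recursion stops.
SUM(lvl) = 0 + 1 + 1 + 2 + 3 + 3 = 10.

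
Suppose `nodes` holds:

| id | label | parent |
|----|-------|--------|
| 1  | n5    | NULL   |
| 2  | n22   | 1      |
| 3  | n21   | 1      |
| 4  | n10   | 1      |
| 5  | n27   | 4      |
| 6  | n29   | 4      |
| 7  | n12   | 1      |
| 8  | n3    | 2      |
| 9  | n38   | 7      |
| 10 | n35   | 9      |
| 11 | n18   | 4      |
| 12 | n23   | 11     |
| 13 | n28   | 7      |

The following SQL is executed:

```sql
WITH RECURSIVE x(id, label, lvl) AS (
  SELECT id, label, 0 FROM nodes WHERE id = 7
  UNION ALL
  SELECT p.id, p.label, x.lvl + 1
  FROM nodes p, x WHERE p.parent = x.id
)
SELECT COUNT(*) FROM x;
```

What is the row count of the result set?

4

Base: id=7 (n12) at lvl 0.
Iteration 1: rows with parent in {7} -> n38 (id 9, lvl 1), n28 (id 13, lvl 1).
Iteration 2: rows with parent in {9,13} -> n35 (id 10, lvl 2).
Iteration 3: no rows with parent in {10}; recursion stops.
Total rows emitted: 4.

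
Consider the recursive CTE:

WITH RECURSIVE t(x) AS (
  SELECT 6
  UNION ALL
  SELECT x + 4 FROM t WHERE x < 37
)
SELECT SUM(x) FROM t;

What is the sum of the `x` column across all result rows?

198

Base: x=6.
Iteration 1: 6 < 37 holds -> x = 6 + 4 = 10.
Iteration 2: 10 < 37 holds -> x = 10 + 4 = 14.
Iteration 3: 14 < 37 holds -> x = 14 + 4 = 18.
Iteration 4: 18 < 37 holds -> x = 18 + 4 = 22.
Iteration 5: 22 < 37 holds -> x = 22 + 4 = 26.
Iteration 6: 26 < 37 holds -> x = 26 + 4 = 30.
Iteration 7: 30 < 37 holds -> x = 30 + 4 = 34.
Iteration 8: 34 < 37 holds -> x = 34 + 4 = 38.
Iteration 9: 38 < 37 fails; recursion stops.
SUM(x) = 6 + 10 + 14 + 18 + 22 + 26 + 30 + 34 + 38 = 198.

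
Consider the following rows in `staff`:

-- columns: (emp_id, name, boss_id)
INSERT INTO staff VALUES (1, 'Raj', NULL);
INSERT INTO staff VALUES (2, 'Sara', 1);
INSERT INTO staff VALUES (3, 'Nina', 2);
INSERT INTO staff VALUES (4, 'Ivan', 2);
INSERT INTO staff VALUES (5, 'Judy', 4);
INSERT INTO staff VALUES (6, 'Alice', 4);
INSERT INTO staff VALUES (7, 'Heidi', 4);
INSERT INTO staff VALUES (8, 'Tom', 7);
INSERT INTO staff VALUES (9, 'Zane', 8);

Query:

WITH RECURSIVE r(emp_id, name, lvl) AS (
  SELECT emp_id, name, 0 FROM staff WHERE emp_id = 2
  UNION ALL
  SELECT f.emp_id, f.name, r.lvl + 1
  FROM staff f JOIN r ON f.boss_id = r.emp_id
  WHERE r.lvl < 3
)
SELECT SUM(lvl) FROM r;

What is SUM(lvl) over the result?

Base: emp_id=2 (Sara) at lvl 0.
Iteration 1: rows with boss_id in {2} -> Nina (id 3, lvl 1), Ivan (id 4, lvl 1).
Iteration 2: rows with boss_id in {3,4} -> Judy (id 5, lvl 2), Alice (id 6, lvl 2), Heidi (id 7, lvl 2).
Iteration 3: rows with boss_id in {5,6,7} -> Tom (id 8, lvl 3).
Iteration 4: lvl < 3 fails for all current rows; recursion stops.
SUM(lvl) = 0 + 1 + 1 + 2 + 2 + 2 + 3 = 11.

11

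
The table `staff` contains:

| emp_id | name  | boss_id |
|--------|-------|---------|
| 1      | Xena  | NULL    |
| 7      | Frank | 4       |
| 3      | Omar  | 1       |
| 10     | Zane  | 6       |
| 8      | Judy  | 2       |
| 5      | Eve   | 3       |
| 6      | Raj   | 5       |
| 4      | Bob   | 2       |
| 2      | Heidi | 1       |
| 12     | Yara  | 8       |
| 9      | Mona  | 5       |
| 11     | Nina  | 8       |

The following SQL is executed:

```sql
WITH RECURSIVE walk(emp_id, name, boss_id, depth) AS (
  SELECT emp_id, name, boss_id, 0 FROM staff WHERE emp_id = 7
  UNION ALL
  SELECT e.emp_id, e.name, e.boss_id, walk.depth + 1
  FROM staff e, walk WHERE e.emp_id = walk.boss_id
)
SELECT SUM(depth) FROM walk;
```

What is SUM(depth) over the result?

Base: emp_id=7 (Frank), boss_id=4, depth 0.
Iteration 1: join on emp_id=4 -> Bob (id 4, boss_id=2, depth 1).
Iteration 2: join on emp_id=2 -> Heidi (id 2, boss_id=1, depth 2).
Iteration 3: join on emp_id=1 -> Xena (id 1, boss_id=NULL, depth 3).
Iteration 4: boss_id is NULL; no match; recursion stops.
SUM(depth) = 0 + 1 + 2 + 3 = 6.

6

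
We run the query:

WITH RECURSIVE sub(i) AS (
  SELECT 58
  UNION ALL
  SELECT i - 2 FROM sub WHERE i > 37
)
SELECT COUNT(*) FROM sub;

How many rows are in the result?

Base: i=58.
Iteration 1: 58 > 37 holds -> i = 58 - 2 = 56.
Iteration 2: 56 > 37 holds -> i = 56 - 2 = 54.
Iteration 3: 54 > 37 holds -> i = 54 - 2 = 52.
Iteration 4: 52 > 37 holds -> i = 52 - 2 = 50.
Iteration 5: 50 > 37 holds -> i = 50 - 2 = 48.
Iteration 6: 48 > 37 holds -> i = 48 - 2 = 46.
Iteration 7: 46 > 37 holds -> i = 46 - 2 = 44.
Iteration 8: 44 > 37 holds -> i = 44 - 2 = 42.
Iteration 9: 42 > 37 holds -> i = 42 - 2 = 40.
Iteration 10: 40 > 37 holds -> i = 40 - 2 = 38.
Iteration 11: 38 > 37 holds -> i = 38 - 2 = 36.
Iteration 12: 36 > 37 fails; recursion stops.
Total rows emitted: 12.

12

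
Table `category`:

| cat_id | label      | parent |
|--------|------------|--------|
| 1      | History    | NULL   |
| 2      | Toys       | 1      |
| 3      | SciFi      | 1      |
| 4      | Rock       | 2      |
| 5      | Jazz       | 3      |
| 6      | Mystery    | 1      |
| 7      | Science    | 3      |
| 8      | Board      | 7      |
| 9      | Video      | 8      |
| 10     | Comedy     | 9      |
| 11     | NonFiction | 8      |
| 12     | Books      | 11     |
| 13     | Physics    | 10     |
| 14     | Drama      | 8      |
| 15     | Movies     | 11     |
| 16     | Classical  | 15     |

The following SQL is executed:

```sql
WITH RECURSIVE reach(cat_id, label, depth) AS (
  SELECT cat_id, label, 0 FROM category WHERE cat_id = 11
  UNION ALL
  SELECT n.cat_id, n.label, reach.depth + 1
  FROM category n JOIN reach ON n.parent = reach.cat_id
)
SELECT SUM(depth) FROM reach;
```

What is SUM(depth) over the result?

4

Base: cat_id=11 (NonFiction) at depth 0.
Iteration 1: rows with parent in {11} -> Books (id 12, depth 1), Movies (id 15, depth 1).
Iteration 2: rows with parent in {12,15} -> Classical (id 16, depth 2).
Iteration 3: no rows with parent in {16}; recursion stops.
SUM(depth) = 0 + 1 + 1 + 2 = 4.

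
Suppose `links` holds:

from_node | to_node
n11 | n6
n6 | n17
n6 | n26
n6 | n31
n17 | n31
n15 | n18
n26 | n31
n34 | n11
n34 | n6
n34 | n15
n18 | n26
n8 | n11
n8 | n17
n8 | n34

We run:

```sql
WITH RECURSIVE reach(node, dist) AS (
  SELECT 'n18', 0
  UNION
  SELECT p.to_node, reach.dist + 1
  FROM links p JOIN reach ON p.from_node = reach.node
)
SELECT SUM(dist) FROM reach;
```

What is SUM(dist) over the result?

Base: (n18, dist=0).
Iteration 1: edges from {n18} -> (n26, dist=1).
Iteration 2: edges from {n26} -> (n31, dist=2).
Iteration 3: no outgoing edges from {n31}; recursion stops.
SUM(dist) = 0 + 1 + 2 = 3.

3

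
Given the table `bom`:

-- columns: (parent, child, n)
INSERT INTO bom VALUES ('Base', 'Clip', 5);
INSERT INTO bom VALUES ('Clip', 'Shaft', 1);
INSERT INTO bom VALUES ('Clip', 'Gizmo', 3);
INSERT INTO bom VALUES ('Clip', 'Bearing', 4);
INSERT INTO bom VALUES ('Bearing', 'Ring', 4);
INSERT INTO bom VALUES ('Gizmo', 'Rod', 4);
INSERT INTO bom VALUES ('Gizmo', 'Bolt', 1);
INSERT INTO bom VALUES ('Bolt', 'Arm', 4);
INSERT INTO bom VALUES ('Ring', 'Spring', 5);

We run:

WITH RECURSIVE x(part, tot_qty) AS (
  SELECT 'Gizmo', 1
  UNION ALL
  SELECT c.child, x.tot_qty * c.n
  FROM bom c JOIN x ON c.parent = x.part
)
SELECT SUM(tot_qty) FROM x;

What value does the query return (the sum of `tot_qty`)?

Base: (Gizmo, tot_qty=1).
Iteration 1: components of {Gizmo} -> Bolt = 1*1 = 1, Rod = 1*4 = 4.
Iteration 2: components of {Bolt,Rod} -> Arm = 1*4 = 4.
Iteration 3: no further components; recursion stops.
SUM(tot_qty) = 1 + 4 + 1 + 4 = 10.

10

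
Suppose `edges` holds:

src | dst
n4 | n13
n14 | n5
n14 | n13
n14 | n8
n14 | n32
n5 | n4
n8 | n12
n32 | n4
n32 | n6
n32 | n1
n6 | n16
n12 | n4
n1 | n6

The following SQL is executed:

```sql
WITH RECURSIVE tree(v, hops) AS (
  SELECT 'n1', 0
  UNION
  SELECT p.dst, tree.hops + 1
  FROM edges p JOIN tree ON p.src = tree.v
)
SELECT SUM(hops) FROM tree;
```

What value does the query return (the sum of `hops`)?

3

Base: (n1, hops=0).
Iteration 1: edges from {n1} -> (n6, hops=1).
Iteration 2: edges from {n6} -> (n16, hops=2).
Iteration 3: no outgoing edges from {n16}; recursion stops.
SUM(hops) = 0 + 1 + 2 = 3.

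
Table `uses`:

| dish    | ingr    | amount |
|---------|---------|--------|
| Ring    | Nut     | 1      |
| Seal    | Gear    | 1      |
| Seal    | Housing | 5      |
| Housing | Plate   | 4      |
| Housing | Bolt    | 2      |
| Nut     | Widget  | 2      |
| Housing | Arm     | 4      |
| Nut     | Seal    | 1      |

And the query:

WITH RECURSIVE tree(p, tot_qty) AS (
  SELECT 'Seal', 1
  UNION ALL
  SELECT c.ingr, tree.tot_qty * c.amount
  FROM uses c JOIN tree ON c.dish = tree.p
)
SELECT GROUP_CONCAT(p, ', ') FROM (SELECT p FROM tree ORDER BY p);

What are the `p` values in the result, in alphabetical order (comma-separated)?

Arm, Bolt, Gear, Housing, Plate, Seal

Base: (Seal, tot_qty=1).
Iteration 1: components of {Seal} -> Gear = 1*1 = 1, Housing = 1*5 = 5.
Iteration 2: components of {Gear,Housing} -> Arm = 5*4 = 20, Bolt = 5*2 = 10, Plate = 5*4 = 20.
Iteration 3: no further components; recursion stops.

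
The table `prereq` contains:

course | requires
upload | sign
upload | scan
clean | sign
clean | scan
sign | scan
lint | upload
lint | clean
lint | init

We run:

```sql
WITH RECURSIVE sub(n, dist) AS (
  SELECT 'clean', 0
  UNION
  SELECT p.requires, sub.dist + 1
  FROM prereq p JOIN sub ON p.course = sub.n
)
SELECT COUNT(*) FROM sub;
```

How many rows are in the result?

Base: (clean, dist=0).
Iteration 1: edges from {clean} -> (scan, dist=1), (sign, dist=1).
Iteration 2: edges from {scan,sign} -> (scan, dist=2).
Iteration 3: no outgoing edges from {scan}; recursion stops.
Total rows emitted: 4.

4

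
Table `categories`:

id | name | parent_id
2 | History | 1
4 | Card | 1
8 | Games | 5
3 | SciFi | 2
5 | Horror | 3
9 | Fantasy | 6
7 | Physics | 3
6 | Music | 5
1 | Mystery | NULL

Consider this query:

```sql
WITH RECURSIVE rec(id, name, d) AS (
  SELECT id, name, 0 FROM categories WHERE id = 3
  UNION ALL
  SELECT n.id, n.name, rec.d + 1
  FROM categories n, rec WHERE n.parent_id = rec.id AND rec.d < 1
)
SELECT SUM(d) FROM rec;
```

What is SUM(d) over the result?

2

Base: id=3 (SciFi) at d 0.
Iteration 1: rows with parent_id in {3} -> Horror (id 5, d 1), Physics (id 7, d 1).
Iteration 2: d < 1 fails for all current rows; recursion stops.
SUM(d) = 0 + 1 + 1 = 2.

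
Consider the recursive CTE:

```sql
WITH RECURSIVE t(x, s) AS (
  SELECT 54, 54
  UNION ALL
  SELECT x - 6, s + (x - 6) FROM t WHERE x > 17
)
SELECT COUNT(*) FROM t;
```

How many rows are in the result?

8

Base: x=54, s=54.
Iteration 1: 54 > 17 holds -> x = 54 - 6 = 48, s = 54 + 48 = 102.
Iteration 2: 48 > 17 holds -> x = 48 - 6 = 42, s = 102 + 42 = 144.
Iteration 3: 42 > 17 holds -> x = 42 - 6 = 36, s = 144 + 36 = 180.
Iteration 4: 36 > 17 holds -> x = 36 - 6 = 30, s = 180 + 30 = 210.
Iteration 5: 30 > 17 holds -> x = 30 - 6 = 24, s = 210 + 24 = 234.
Iteration 6: 24 > 17 holds -> x = 24 - 6 = 18, s = 234 + 18 = 252.
Iteration 7: 18 > 17 holds -> x = 18 - 6 = 12, s = 252 + 12 = 264.
Iteration 8: 12 > 17 fails; recursion stops.
Total rows emitted: 8.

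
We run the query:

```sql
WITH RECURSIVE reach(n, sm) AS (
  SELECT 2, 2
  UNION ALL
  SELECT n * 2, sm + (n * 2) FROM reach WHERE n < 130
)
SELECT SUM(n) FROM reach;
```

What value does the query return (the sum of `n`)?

Base: n=2, sm=2.
Iteration 1: 2 < 130 holds -> n = 2 * 2 = 4, sm = 2 + 4 = 6.
Iteration 2: 4 < 130 holds -> n = 4 * 2 = 8, sm = 6 + 8 = 14.
Iteration 3: 8 < 130 holds -> n = 8 * 2 = 16, sm = 14 + 16 = 30.
Iteration 4: 16 < 130 holds -> n = 16 * 2 = 32, sm = 30 + 32 = 62.
Iteration 5: 32 < 130 holds -> n = 32 * 2 = 64, sm = 62 + 64 = 126.
Iteration 6: 64 < 130 holds -> n = 64 * 2 = 128, sm = 126 + 128 = 254.
Iteration 7: 128 < 130 holds -> n = 128 * 2 = 256, sm = 254 + 256 = 510.
Iteration 8: 256 < 130 fails; recursion stops.
SUM(n) = 2 + 4 + 8 + 16 + 32 + 64 + 128 + 256 = 510.

510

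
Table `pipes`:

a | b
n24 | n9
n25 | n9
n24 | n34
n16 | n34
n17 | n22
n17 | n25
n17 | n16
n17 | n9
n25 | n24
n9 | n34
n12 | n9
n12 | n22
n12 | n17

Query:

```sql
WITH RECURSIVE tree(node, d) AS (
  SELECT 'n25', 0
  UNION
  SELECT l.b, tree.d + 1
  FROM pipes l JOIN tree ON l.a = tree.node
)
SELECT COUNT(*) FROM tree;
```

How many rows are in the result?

6

Base: (n25, d=0).
Iteration 1: edges from {n25} -> (n24, d=1), (n9, d=1).
Iteration 2: edges from {n24,n9} -> (n34, d=2), (n9, d=2). [UNION drops 1 duplicate row(s)]
Iteration 3: edges from {n34,n9} -> (n34, d=3).
Iteration 4: no outgoing edges from {n34}; recursion stops.
Total rows emitted: 6.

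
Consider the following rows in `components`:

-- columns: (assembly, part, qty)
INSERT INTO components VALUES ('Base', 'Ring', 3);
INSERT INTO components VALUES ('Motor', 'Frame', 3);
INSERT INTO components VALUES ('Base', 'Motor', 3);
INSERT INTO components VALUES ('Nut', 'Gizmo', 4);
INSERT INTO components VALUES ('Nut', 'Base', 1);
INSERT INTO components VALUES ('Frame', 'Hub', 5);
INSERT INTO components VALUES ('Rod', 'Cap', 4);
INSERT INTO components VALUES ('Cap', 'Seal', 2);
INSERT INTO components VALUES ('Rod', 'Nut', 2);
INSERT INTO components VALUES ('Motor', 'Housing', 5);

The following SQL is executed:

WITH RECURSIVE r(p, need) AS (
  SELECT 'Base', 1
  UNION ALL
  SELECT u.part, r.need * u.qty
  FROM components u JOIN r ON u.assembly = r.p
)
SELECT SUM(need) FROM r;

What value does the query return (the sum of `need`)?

76

Base: (Base, need=1).
Iteration 1: components of {Base} -> Motor = 1*3 = 3, Ring = 1*3 = 3.
Iteration 2: components of {Motor,Ring} -> Frame = 3*3 = 9, Housing = 3*5 = 15.
Iteration 3: components of {Frame,Housing} -> Hub = 9*5 = 45.
Iteration 4: no further components; recursion stops.
SUM(need) = 1 + 3 + 3 + 9 + 15 + 45 = 76.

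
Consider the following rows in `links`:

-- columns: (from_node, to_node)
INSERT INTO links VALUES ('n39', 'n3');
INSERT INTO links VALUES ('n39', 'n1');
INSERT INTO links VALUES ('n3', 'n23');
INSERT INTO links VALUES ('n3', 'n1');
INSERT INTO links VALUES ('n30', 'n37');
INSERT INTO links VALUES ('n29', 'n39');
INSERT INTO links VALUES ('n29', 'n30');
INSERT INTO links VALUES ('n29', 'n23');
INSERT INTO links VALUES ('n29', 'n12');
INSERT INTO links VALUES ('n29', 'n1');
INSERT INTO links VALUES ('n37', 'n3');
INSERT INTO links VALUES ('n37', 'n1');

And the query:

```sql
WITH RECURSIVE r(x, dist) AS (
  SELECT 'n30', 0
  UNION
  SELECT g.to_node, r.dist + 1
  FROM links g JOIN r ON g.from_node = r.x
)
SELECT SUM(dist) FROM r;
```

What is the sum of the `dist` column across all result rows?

11

Base: (n30, dist=0).
Iteration 1: edges from {n30} -> (n37, dist=1).
Iteration 2: edges from {n37} -> (n1, dist=2), (n3, dist=2).
Iteration 3: edges from {n1,n3} -> (n1, dist=3), (n23, dist=3).
Iteration 4: no outgoing edges from {n1,n23}; recursion stops.
SUM(dist) = 0 + 1 + 2 + 2 + 3 + 3 = 11.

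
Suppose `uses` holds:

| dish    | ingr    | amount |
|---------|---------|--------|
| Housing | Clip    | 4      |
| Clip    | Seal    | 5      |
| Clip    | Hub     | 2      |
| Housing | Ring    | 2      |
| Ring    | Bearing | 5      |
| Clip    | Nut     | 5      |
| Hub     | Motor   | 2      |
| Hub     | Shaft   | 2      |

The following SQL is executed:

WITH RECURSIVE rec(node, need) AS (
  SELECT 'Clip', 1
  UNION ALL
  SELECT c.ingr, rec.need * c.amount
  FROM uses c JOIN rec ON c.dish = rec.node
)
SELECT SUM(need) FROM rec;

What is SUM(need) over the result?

21

Base: (Clip, need=1).
Iteration 1: components of {Clip} -> Hub = 1*2 = 2, Nut = 1*5 = 5, Seal = 1*5 = 5.
Iteration 2: components of {Hub,Nut,Seal} -> Motor = 2*2 = 4, Shaft = 2*2 = 4.
Iteration 3: no further components; recursion stops.
SUM(need) = 1 + 5 + 2 + 5 + 4 + 4 = 21.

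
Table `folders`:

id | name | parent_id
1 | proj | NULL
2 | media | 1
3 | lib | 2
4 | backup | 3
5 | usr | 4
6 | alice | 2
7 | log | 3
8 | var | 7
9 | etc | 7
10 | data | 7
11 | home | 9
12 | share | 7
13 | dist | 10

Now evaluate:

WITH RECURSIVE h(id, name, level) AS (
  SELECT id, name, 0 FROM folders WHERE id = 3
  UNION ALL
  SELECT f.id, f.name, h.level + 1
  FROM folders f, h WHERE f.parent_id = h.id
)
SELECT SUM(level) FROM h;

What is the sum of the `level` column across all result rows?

Base: id=3 (lib) at level 0.
Iteration 1: rows with parent_id in {3} -> backup (id 4, level 1), log (id 7, level 1).
Iteration 2: rows with parent_id in {4,7} -> usr (id 5, level 2), var (id 8, level 2), etc (id 9, level 2), data (id 10, level 2), share (id 12, level 2).
Iteration 3: rows with parent_id in {5,8,9,10,12} -> home (id 11, level 3), dist (id 13, level 3).
Iteration 4: no rows with parent_id in {11,13}; recursion stops.
SUM(level) = 0 + 1 + 1 + 2 + 2 + 2 + 2 + 2 + 3 + 3 = 18.

18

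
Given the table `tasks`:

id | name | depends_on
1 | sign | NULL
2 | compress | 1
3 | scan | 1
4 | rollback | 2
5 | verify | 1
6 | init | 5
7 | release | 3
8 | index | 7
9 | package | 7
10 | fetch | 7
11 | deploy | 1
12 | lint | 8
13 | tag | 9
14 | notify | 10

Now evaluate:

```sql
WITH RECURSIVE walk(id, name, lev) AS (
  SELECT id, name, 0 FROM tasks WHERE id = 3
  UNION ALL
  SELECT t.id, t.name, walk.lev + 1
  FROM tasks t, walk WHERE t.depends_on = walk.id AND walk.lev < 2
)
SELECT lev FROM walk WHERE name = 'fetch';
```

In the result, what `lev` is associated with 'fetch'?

Base: id=3 (scan) at lev 0.
Iteration 1: rows with depends_on in {3} -> release (id 7, lev 1).
Iteration 2: rows with depends_on in {7} -> index (id 8, lev 2), package (id 9, lev 2), fetch (id 10, lev 2).
Iteration 3: lev < 2 fails for all current rows; recursion stops.

2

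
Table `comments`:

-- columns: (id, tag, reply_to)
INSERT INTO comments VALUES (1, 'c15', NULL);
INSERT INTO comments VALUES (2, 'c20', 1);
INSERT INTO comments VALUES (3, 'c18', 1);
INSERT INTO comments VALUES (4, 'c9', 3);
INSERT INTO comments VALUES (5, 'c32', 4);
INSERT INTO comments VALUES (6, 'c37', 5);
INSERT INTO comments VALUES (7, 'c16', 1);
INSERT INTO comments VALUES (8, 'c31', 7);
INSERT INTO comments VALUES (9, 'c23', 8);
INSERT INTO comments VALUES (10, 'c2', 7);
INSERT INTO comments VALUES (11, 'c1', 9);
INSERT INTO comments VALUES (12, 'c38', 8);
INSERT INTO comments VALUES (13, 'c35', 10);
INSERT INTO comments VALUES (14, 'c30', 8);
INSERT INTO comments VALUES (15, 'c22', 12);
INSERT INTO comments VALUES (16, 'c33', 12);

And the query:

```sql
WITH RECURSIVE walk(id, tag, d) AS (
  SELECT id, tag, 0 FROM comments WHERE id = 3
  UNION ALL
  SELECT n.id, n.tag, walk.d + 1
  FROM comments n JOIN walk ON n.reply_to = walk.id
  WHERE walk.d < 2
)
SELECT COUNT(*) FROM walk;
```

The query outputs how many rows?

3

Base: id=3 (c18) at d 0.
Iteration 1: rows with reply_to in {3} -> c9 (id 4, d 1).
Iteration 2: rows with reply_to in {4} -> c32 (id 5, d 2).
Iteration 3: d < 2 fails for all current rows; recursion stops.
Total rows emitted: 3.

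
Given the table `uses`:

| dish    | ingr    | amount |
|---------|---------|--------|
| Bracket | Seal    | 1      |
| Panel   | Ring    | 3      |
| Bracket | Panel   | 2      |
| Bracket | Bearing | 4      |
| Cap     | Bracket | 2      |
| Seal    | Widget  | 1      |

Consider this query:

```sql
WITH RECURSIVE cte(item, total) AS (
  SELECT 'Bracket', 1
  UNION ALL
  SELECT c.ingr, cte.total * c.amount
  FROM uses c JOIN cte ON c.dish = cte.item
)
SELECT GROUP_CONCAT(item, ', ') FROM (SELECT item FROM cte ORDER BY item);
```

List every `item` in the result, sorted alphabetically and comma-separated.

Base: (Bracket, total=1).
Iteration 1: components of {Bracket} -> Bearing = 1*4 = 4, Panel = 1*2 = 2, Seal = 1*1 = 1.
Iteration 2: components of {Bearing,Panel,Seal} -> Ring = 2*3 = 6, Widget = 1*1 = 1.
Iteration 3: no further components; recursion stops.

Bearing, Bracket, Panel, Ring, Seal, Widget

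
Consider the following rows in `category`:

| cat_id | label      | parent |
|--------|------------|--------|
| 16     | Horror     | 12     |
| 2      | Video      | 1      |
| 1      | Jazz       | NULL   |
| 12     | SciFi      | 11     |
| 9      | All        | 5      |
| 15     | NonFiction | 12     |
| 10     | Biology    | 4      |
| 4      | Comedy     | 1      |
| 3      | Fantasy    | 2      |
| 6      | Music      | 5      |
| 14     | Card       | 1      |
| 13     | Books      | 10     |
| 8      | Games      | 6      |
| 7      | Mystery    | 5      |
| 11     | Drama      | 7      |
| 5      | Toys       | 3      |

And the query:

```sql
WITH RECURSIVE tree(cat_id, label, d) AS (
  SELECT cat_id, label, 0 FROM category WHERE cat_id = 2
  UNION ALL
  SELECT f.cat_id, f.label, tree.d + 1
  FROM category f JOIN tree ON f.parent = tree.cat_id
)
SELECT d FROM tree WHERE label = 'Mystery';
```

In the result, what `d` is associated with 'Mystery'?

3

Base: cat_id=2 (Video) at d 0.
Iteration 1: rows with parent in {2} -> Fantasy (id 3, d 1).
Iteration 2: rows with parent in {3} -> Toys (id 5, d 2).
Iteration 3: rows with parent in {5} -> Music (id 6, d 3), Mystery (id 7, d 3), All (id 9, d 3).
Iteration 4: rows with parent in {6,7,9} -> Games (id 8, d 4), Drama (id 11, d 4).
Iteration 5: rows with parent in {8,11} -> SciFi (id 12, d 5).
Iteration 6: rows with parent in {12} -> NonFiction (id 15, d 6), Horror (id 16, d 6).
Iteration 7: no rows with parent in {15,16}; recursion stops.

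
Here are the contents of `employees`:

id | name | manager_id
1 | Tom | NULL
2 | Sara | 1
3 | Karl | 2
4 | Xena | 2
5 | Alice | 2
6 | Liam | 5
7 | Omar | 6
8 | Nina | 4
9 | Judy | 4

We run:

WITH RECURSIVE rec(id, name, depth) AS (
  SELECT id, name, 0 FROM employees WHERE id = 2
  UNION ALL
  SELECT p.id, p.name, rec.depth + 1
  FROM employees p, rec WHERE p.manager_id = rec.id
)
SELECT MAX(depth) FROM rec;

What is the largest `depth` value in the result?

Base: id=2 (Sara) at depth 0.
Iteration 1: rows with manager_id in {2} -> Karl (id 3, depth 1), Xena (id 4, depth 1), Alice (id 5, depth 1).
Iteration 2: rows with manager_id in {3,4,5} -> Liam (id 6, depth 2), Nina (id 8, depth 2), Judy (id 9, depth 2).
Iteration 3: rows with manager_id in {6,8,9} -> Omar (id 7, depth 3).
Iteration 4: no rows with manager_id in {7}; recursion stops.
depth values: 0, 1, 1, 1, 2, 2, 2, 3; the maximum is 3.

3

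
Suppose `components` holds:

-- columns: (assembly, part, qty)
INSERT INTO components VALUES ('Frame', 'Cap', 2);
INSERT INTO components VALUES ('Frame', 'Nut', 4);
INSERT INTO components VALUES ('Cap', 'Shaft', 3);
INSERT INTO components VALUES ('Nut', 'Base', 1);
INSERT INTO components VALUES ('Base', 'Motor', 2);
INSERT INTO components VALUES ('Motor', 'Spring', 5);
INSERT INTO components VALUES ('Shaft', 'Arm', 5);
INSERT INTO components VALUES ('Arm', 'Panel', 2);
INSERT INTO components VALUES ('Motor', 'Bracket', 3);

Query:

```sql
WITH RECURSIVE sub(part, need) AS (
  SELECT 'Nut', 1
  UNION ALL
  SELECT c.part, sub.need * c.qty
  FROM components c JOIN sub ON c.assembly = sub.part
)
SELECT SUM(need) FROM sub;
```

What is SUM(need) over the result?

20

Base: (Nut, need=1).
Iteration 1: components of {Nut} -> Base = 1*1 = 1.
Iteration 2: components of {Base} -> Motor = 1*2 = 2.
Iteration 3: components of {Motor} -> Bracket = 2*3 = 6, Spring = 2*5 = 10.
Iteration 4: no further components; recursion stops.
SUM(need) = 1 + 1 + 2 + 10 + 6 = 20.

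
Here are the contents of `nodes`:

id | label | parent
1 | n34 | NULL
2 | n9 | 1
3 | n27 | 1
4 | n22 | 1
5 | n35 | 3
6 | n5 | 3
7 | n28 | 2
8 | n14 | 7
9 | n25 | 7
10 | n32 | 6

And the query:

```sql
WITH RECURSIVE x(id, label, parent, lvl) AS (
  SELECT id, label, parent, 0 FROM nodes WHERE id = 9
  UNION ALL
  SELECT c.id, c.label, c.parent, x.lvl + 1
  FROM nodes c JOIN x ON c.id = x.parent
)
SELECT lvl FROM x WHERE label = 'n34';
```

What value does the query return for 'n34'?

3

Base: id=9 (n25), parent=7, lvl 0.
Iteration 1: join on id=7 -> n28 (id 7, parent=2, lvl 1).
Iteration 2: join on id=2 -> n9 (id 2, parent=1, lvl 2).
Iteration 3: join on id=1 -> n34 (id 1, parent=NULL, lvl 3).
Iteration 4: parent is NULL; no match; recursion stops.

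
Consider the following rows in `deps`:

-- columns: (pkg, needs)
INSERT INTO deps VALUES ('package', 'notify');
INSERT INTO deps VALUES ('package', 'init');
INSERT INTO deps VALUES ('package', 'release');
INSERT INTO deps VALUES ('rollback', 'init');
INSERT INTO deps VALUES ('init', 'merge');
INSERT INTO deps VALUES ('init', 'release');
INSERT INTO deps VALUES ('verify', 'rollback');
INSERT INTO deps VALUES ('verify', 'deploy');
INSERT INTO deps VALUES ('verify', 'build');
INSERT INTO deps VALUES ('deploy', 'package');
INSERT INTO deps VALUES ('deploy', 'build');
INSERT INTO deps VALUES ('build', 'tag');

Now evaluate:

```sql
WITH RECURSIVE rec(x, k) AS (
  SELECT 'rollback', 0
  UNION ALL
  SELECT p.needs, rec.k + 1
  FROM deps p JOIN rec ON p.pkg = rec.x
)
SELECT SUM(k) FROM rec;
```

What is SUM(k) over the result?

5

Base: (rollback, k=0).
Iteration 1: edges from {rollback} -> (init, k=1).
Iteration 2: edges from {init} -> (merge, k=2), (release, k=2).
Iteration 3: no outgoing edges from {merge,release}; recursion stops.
SUM(k) = 0 + 1 + 2 + 2 = 5.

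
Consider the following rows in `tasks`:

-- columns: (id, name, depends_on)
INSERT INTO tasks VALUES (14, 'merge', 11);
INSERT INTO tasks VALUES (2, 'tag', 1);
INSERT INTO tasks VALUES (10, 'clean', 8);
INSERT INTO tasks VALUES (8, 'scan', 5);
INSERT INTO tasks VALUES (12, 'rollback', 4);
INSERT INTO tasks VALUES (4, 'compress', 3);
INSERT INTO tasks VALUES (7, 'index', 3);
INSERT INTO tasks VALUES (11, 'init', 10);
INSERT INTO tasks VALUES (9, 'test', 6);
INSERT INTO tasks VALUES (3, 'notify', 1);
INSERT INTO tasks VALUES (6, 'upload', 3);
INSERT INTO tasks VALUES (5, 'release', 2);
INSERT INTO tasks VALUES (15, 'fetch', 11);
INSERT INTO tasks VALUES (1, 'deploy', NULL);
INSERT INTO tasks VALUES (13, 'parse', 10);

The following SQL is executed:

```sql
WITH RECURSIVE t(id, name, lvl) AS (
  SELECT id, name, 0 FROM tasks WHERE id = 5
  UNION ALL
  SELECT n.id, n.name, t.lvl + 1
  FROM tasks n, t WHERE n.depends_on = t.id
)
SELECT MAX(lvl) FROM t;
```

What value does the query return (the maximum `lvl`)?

Base: id=5 (release) at lvl 0.
Iteration 1: rows with depends_on in {5} -> scan (id 8, lvl 1).
Iteration 2: rows with depends_on in {8} -> clean (id 10, lvl 2).
Iteration 3: rows with depends_on in {10} -> init (id 11, lvl 3), parse (id 13, lvl 3).
Iteration 4: rows with depends_on in {11,13} -> merge (id 14, lvl 4), fetch (id 15, lvl 4).
Iteration 5: no rows with depends_on in {14,15}; recursion stops.
lvl values: 0, 1, 2, 3, 3, 4, 4; the maximum is 4.

4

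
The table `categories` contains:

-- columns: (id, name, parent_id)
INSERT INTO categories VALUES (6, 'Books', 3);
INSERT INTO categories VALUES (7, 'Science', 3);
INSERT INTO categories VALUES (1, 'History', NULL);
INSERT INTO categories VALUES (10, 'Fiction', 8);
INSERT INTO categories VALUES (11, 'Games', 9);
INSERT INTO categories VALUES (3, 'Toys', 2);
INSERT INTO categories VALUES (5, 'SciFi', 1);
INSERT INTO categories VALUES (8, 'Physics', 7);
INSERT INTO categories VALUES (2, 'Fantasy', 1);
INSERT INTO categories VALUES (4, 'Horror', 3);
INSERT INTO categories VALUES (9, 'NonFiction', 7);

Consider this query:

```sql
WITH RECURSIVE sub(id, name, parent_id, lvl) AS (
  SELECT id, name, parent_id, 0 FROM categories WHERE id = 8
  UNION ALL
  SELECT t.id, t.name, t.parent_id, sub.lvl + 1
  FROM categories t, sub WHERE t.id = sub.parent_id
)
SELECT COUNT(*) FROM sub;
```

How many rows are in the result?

Base: id=8 (Physics), parent_id=7, lvl 0.
Iteration 1: join on id=7 -> Science (id 7, parent_id=3, lvl 1).
Iteration 2: join on id=3 -> Toys (id 3, parent_id=2, lvl 2).
Iteration 3: join on id=2 -> Fantasy (id 2, parent_id=1, lvl 3).
Iteration 4: join on id=1 -> History (id 1, parent_id=NULL, lvl 4).
Iteration 5: parent_id is NULL; no match; recursion stops.
Total rows emitted: 5.

5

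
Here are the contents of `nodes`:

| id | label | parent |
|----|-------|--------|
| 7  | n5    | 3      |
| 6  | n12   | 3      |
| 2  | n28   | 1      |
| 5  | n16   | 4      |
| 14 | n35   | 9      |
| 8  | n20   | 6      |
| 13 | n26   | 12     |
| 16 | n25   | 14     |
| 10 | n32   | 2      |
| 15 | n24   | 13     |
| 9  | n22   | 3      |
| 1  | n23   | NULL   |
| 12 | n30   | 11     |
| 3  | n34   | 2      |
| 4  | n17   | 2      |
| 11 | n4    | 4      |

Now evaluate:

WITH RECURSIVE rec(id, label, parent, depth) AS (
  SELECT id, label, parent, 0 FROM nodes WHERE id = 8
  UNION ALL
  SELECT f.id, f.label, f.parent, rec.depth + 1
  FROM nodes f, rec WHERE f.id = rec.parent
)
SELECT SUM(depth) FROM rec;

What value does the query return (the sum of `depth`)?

Base: id=8 (n20), parent=6, depth 0.
Iteration 1: join on id=6 -> n12 (id 6, parent=3, depth 1).
Iteration 2: join on id=3 -> n34 (id 3, parent=2, depth 2).
Iteration 3: join on id=2 -> n28 (id 2, parent=1, depth 3).
Iteration 4: join on id=1 -> n23 (id 1, parent=NULL, depth 4).
Iteration 5: parent is NULL; no match; recursion stops.
SUM(depth) = 0 + 1 + 2 + 3 + 4 = 10.

10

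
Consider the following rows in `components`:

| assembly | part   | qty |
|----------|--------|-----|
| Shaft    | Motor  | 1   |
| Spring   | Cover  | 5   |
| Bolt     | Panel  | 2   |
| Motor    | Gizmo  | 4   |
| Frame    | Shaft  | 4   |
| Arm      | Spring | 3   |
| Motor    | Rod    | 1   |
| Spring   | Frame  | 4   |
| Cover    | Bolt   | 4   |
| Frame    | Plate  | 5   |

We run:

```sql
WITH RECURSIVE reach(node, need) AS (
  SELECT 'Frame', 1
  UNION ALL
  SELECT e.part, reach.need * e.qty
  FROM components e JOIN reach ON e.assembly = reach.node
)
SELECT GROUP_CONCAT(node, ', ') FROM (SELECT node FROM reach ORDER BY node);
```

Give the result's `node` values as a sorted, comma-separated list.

Frame, Gizmo, Motor, Plate, Rod, Shaft

Base: (Frame, need=1).
Iteration 1: components of {Frame} -> Plate = 1*5 = 5, Shaft = 1*4 = 4.
Iteration 2: components of {Plate,Shaft} -> Motor = 4*1 = 4.
Iteration 3: components of {Motor} -> Gizmo = 4*4 = 16, Rod = 4*1 = 4.
Iteration 4: no further components; recursion stops.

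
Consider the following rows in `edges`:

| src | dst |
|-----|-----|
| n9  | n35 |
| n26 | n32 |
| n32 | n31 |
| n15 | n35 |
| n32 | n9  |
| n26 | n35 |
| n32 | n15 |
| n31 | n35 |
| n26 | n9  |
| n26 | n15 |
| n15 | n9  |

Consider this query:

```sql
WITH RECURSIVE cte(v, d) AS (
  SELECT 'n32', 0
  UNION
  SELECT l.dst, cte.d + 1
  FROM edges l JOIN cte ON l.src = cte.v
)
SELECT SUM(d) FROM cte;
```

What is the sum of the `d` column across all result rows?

Base: (n32, d=0).
Iteration 1: edges from {n32} -> (n15, d=1), (n31, d=1), (n9, d=1).
Iteration 2: edges from {n15,n31,n9} -> (n35, d=2), (n9, d=2). [UNION drops 2 duplicate row(s)]
Iteration 3: edges from {n35,n9} -> (n35, d=3).
Iteration 4: no outgoing edges from {n35}; recursion stops.
SUM(d) = 0 + 1 + 1 + 1 + 2 + 2 + 3 = 10.

10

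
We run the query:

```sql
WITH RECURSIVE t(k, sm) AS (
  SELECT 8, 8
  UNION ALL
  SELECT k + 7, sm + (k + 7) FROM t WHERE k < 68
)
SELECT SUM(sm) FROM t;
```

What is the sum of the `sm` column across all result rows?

Base: k=8, sm=8.
Iteration 1: 8 < 68 holds -> k = 8 + 7 = 15, sm = 8 + 15 = 23.
Iteration 2: 15 < 68 holds -> k = 15 + 7 = 22, sm = 23 + 22 = 45.
Iteration 3: 22 < 68 holds -> k = 22 + 7 = 29, sm = 45 + 29 = 74.
Iteration 4: 29 < 68 holds -> k = 29 + 7 = 36, sm = 74 + 36 = 110.
Iteration 5: 36 < 68 holds -> k = 36 + 7 = 43, sm = 110 + 43 = 153.
Iteration 6: 43 < 68 holds -> k = 43 + 7 = 50, sm = 153 + 50 = 203.
Iteration 7: 50 < 68 holds -> k = 50 + 7 = 57, sm = 203 + 57 = 260.
Iteration 8: 57 < 68 holds -> k = 57 + 7 = 64, sm = 260 + 64 = 324.
Iteration 9: 64 < 68 holds -> k = 64 + 7 = 71, sm = 324 + 71 = 395.
Iteration 10: 71 < 68 fails; recursion stops.
SUM(sm) = 8 + 23 + 45 + 74 + 110 + 153 + 203 + 260 + 324 + 395 = 1595.

1595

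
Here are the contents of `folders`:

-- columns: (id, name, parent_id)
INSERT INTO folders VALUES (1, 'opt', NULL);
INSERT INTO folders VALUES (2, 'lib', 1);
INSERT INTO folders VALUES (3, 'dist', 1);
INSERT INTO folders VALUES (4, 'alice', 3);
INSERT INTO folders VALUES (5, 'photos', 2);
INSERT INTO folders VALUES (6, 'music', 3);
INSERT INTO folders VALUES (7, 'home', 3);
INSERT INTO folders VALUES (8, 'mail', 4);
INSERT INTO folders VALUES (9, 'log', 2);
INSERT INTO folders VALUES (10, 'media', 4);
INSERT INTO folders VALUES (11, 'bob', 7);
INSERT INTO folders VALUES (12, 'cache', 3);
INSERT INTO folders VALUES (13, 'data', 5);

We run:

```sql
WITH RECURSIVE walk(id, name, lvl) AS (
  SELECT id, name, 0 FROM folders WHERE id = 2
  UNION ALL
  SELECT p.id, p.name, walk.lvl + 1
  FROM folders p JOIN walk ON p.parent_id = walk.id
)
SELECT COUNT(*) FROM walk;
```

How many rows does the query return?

Base: id=2 (lib) at lvl 0.
Iteration 1: rows with parent_id in {2} -> photos (id 5, lvl 1), log (id 9, lvl 1).
Iteration 2: rows with parent_id in {5,9} -> data (id 13, lvl 2).
Iteration 3: no rows with parent_id in {13}; recursion stops.
Total rows emitted: 4.

4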